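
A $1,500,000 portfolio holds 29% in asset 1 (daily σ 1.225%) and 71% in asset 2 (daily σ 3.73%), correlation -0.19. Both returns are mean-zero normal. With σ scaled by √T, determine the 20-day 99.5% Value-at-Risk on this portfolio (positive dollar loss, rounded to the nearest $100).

$450,000

σ_p = √(0.29²·1.225² + 0.71²·3.73² + 2·-0.19·0.29·0.71·1.225·3.73) = 2.604%.
σ_{20d} = 2.604% × √20 = 11.645%.
z(99.5%) = 2.576.
VaR = 2.576 × 11.645% = 29.998%; on $1,500,000 that is $449,970.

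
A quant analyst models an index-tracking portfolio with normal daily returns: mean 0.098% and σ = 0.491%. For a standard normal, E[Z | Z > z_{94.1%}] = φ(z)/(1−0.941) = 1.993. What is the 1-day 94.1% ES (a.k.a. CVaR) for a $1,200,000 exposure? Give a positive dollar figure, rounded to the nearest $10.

ES = −(0.098%) + 0.491% × 1.993 = 0.881%.
On $1,200,000: 0.00881 × $1,200,000 = $10,572.

$10,570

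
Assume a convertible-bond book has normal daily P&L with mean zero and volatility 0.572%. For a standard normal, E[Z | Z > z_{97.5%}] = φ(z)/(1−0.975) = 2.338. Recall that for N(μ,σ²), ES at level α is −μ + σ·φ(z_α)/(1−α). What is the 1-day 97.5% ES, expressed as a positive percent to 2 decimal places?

1.34%

ES = 0.572% × 2.338 = 1.337%.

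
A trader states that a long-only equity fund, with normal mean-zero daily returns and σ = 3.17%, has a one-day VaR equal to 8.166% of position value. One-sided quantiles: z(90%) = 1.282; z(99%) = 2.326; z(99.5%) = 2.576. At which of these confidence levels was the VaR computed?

Implied z = VaR/σ = 8.166 / 3.17 = 2.576.
This matches z(99.5%) = 2.576.

99.5%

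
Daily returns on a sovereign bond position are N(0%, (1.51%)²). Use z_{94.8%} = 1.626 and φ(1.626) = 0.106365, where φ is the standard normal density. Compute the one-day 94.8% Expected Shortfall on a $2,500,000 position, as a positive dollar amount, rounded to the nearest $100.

Tail multiplier: φ(z)/(1−α) = 0.106365 / 0.052 = 2.045.
ES = 1.51% × 2.045 = 3.088%.
On $2,500,000: 0.03088 × $2,500,000 = $77,200.

$77,200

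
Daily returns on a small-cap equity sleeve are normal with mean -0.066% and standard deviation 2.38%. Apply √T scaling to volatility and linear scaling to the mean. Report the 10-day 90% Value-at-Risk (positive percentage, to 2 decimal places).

At 90%, z = 1.282.
σ_{10d} = 2.38% × √10 = 7.526%; μ_{10d} = 10 × -0.066% = -0.660%.
VaR = −(-0.660%) + 1.282 × 7.526% = 10.308%.

10.31%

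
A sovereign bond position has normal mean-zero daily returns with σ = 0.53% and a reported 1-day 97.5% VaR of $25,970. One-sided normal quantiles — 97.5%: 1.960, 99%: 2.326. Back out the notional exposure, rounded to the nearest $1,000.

VaR as a fraction of value: z·σ = 1.960 × 0.53% = 1.0388%.
Position = $25,970 / 0.010388 = $2,500,000.

$2,500,000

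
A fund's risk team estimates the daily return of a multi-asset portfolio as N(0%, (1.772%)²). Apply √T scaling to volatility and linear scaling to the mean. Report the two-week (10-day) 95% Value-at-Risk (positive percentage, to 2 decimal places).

9.22%

At 95%, z = 1.645.
σ_{10d} = 1.772% × √10 = 5.604%.
VaR = 1.645 × 5.604% = 9.219%.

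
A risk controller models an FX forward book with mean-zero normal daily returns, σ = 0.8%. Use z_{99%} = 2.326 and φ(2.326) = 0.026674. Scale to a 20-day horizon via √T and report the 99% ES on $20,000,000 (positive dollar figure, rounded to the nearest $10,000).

σ_{20d} = 0.8% × √20 = 3.578%.
ES multiplier = φ(z)/(1−α) = 0.026674/0.01 = 2.667.
ES = 3.578% × 2.667 = 9.543%; on $20,000,000: $1,908,600.

$1,910,000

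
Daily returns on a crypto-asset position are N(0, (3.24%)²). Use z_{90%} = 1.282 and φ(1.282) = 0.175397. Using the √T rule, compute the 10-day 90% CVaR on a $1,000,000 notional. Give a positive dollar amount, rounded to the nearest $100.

$179,700

σ_{10d} = 3.24% × √10 = 10.246%.
ES multiplier = φ(z)/(1−α) = 0.175397/0.1 = 1.754.
ES = 10.246% × 1.754 = 17.971%; on $1,000,000: $179,710.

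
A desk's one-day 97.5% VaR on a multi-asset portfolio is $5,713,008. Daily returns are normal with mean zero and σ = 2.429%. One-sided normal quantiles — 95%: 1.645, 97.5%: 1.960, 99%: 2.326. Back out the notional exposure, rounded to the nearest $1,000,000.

$120,000,000

VaR as a fraction of value: z·σ = 1.960 × 2.429% = 4.76084%.
Position = $5,713,008 / 0.0476084 = $120,000,000.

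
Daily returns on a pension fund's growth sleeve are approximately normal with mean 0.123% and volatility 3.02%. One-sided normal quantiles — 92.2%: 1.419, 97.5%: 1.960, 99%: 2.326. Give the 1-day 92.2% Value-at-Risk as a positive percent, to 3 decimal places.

VaR = −μ + z·σ = −(0.123%) + 1.419 × 3.02% = 4.162%.

4.162%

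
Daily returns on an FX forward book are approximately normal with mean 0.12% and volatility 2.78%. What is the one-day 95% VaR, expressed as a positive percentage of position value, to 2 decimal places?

4.45%

At 95% one-sided, z = 1.645.
VaR = −μ + z·σ = −(0.12%) + 1.645 × 2.78% = 4.453%.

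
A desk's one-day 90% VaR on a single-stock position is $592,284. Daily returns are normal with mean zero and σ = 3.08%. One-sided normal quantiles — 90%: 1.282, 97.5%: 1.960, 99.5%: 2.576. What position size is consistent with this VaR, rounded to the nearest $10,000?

$15,000,000

VaR as a fraction of value: z·σ = 1.282 × 3.08% = 3.94856%.
Position = $592,284 / 0.0394856 = $15,000,000.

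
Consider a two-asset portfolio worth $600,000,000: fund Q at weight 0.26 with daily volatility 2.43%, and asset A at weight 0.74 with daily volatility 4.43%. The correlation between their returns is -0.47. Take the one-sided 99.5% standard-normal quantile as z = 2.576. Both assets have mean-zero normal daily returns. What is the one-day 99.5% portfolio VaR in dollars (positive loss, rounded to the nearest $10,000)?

σ_p² = 0.26²·2.43² + 0.74²·4.43² + 2·-0.47·0.26·0.74·2.43·4.43 = 9.1989 (%²).
σ_p = √9.1989 = 3.033%.
VaR = 2.576 × 3.033% = 7.813%; on $600,000,000 that is $46,878,000.

$46,880,000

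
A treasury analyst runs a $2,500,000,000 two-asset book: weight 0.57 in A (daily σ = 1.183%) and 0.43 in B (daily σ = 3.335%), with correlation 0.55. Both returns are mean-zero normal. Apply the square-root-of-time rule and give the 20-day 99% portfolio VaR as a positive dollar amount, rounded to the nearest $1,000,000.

$492,000,000

σ_p = √(0.57²·1.183² + 0.43²·3.335² + 2·0.55·0.57·0.43·1.183·3.335) = 1.891%.
σ_{20d} = 1.891% × √20 = 8.457%.
z(99%) = 2.326.
VaR = 2.326 × 8.457% = 19.671%; on $2,500,000,000 that is $491,775,000.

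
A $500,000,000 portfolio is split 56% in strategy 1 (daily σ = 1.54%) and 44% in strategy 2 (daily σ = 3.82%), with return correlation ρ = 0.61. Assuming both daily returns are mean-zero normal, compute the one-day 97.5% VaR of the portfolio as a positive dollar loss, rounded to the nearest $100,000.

$22,600,000

σ_p² = 0.56²·1.54² + 0.44²·3.82² + 2·0.61·0.56·0.44·1.54·3.82 = 5.3372 (%²).
σ_p = √5.3372 = 2.310%.
At 97.5%, z = 1.960.
VaR = 1.960 × 2.310% = 4.528%; on $500,000,000 that is $22,640,000.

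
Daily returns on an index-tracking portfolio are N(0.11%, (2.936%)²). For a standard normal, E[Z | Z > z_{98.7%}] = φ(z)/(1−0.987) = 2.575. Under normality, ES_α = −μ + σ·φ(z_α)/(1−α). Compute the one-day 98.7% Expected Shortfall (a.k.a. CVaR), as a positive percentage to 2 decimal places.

7.45%

ES = −(0.11%) + 2.936% × 2.575 = 7.450%.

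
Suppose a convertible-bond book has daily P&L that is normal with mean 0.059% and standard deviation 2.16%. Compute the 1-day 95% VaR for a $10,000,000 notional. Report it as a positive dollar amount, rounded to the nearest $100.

At 95% one-sided, z = 1.645.
VaR = −μ + z·σ = −(0.059%) + 1.645 × 2.16% = 3.494%.
On $10,000,000: 0.03494 × $10,000,000 = $349,400.

$349,400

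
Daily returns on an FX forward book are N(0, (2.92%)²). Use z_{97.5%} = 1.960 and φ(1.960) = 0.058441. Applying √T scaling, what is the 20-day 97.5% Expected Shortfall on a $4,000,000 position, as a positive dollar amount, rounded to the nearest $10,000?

σ_{20d} = 2.92% × √20 = 13.059%.
ES multiplier = φ(z)/(1−α) = 0.058441/0.025 = 2.338.
ES = 13.059% × 2.338 = 30.532%; on $4,000,000: $1,221,280.

$1,220,000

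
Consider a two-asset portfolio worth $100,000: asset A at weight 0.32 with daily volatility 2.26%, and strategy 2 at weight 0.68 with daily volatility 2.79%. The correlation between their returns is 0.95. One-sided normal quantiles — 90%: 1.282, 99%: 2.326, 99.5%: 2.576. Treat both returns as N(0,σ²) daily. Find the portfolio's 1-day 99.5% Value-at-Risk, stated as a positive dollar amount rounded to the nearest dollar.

σ_p² = 0.32²·2.26² + 0.68²·2.79² + 2·0.95·0.32·0.68·2.26·2.79 = 6.7293 (%²).
σ_p = √6.7293 = 2.594%.
VaR = 2.576 × 2.594% = 6.682%; on $100,000 that is $6,682.

$6,682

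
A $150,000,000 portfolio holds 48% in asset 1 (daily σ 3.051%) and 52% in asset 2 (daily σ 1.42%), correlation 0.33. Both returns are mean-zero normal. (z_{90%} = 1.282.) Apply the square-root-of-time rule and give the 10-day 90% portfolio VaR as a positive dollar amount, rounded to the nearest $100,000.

$11,200,000

σ_p = √(0.48²·3.051² + 0.52²·1.42² + 2·0.33·0.48·0.52·3.051·1.42) = 1.845%.
σ_{10d} = 1.845% × √10 = 5.834%.
VaR = 1.282 × 5.834% = 7.479%; on $150,000,000 that is $11,218,500.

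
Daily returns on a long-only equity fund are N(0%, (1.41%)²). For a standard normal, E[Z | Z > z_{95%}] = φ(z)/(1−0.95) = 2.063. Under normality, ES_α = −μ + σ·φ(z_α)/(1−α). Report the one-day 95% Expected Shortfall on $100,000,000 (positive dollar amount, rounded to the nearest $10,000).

$2,910,000

ES = 1.41% × 2.063 = 2.909%.
On $100,000,000: 0.02909 × $100,000,000 = $2,909,000.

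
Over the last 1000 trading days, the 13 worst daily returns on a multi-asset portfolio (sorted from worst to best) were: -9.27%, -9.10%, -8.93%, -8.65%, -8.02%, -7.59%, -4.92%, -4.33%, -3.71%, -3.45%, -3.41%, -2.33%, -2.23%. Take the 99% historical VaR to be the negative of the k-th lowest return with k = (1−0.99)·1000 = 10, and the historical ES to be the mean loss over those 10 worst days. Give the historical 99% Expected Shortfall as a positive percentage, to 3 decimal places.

The 10 worst returns sum to -67.97%.
ES = −(-67.97%) / 10 = 6.797%.

6.797%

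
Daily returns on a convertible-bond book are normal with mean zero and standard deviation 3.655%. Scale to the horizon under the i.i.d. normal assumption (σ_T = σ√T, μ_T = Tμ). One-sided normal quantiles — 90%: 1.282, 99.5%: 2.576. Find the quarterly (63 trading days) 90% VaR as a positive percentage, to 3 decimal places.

σ_{63d} = 3.655% × √63 = 29.011%.
VaR = 1.282 × 29.011% = 37.192%.

37.192%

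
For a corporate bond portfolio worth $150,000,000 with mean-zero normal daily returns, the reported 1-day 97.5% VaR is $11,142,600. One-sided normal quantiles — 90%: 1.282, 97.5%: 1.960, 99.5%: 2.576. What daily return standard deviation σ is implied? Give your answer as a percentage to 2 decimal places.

3.79%

VaR as a fraction: $11,142,600 / $150,000,000 = 7.428%.
σ = VaR / z = 7.428% / 1.960 = 3.790%.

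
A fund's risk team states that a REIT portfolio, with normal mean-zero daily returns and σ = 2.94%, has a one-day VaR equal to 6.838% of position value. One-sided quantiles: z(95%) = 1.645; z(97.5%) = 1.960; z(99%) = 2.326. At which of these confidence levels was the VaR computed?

Implied z = VaR/σ = 6.838 / 2.94 = 2.326.
This matches z(99%) = 2.326.

99%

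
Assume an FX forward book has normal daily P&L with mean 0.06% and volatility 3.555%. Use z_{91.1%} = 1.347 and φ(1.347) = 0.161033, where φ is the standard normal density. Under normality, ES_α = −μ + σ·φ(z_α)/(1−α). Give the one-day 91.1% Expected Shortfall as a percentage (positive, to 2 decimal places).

6.37%

Tail multiplier: φ(z)/(1−α) = 0.161033 / 0.089 = 1.809.
ES = −(0.06%) + 3.555% × 1.809 = 6.371%.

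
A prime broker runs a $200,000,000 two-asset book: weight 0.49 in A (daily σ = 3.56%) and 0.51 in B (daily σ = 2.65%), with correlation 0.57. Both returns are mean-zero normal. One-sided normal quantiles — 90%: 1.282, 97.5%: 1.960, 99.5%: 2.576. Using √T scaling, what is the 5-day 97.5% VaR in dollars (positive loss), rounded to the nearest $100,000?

σ_p = √(0.49²·3.56² + 0.51²·2.65² + 2·0.57·0.49·0.51·3.56·2.65) = 2.749%.
σ_{5d} = 2.749% × √5 = 6.147%.
VaR = 1.960 × 6.147% = 12.048%; on $200,000,000 that is $24,096,000.

$24,100,000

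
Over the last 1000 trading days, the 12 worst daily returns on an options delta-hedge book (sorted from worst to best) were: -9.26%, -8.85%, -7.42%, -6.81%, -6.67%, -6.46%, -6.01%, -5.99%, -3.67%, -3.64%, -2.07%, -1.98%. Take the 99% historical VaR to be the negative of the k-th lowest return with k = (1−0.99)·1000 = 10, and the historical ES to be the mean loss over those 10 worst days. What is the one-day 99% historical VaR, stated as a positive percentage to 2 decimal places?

k = 10; the 10th lowest return is -3.64%, so VaR = 3.64%.

3.64%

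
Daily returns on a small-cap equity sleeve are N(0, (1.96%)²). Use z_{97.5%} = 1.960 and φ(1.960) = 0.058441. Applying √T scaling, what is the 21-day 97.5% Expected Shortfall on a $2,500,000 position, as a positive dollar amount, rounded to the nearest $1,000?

$525,000

σ_{21d} = 1.96% × √21 = 8.982%.
ES multiplier = φ(z)/(1−α) = 0.058441/0.025 = 2.338.
ES = 8.982% × 2.338 = 21.000%; on $2,500,000: $525,000.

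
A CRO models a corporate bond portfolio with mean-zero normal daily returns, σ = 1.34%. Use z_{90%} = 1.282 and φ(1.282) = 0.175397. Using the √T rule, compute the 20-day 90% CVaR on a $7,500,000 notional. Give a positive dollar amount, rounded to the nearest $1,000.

σ_{20d} = 1.34% × √20 = 5.993%.
ES multiplier = φ(z)/(1−α) = 0.175397/0.1 = 1.754.
ES = 5.993% × 1.754 = 10.512%; on $7,500,000: $788,400.

$788,000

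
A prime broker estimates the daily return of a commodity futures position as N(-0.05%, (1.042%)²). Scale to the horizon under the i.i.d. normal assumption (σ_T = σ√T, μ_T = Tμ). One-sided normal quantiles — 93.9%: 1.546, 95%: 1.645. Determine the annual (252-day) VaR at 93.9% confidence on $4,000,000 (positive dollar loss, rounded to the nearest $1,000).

σ_{252d} = 1.042% × √252 = 16.541%; μ_{252d} = 252 × -0.05% = -12.600%.
VaR = −(-12.600%) + 1.546 × 16.541% = 38.172%.
On $4,000,000: 0.38172 × $4,000,000 = $1,526,880.

$1,527,000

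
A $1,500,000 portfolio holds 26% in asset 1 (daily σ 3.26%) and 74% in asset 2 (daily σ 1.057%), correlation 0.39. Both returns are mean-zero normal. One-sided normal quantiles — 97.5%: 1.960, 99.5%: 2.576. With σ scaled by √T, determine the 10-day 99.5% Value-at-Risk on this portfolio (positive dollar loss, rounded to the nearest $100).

σ_p = √(0.26²·3.26² + 0.74²·1.057² + 2·0.39·0.26·0.74·3.26·1.057) = 1.359%.
σ_{10d} = 1.359% × √10 = 4.298%.
VaR = 2.576 × 4.298% = 11.072%; on $1,500,000 that is $166,080.

$166,100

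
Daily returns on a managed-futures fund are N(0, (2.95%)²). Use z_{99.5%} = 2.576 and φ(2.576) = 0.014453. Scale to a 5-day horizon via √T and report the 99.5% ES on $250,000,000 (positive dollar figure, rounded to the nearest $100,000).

σ_{5d} = 2.95% × √5 = 6.596%.
ES multiplier = φ(z)/(1−α) = 0.014453/0.005 = 2.891.
ES = 6.596% × 2.891 = 19.069%; on $250,000,000: $47,672,500.

$47,700,000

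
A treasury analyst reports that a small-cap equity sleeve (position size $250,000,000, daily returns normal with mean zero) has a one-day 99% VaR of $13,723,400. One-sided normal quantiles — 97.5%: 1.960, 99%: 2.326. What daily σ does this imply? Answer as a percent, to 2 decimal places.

VaR as a fraction: $13,723,400 / $250,000,000 = 5.489%.
σ = VaR / z = 5.489% / 2.326 = 2.360%.

2.36%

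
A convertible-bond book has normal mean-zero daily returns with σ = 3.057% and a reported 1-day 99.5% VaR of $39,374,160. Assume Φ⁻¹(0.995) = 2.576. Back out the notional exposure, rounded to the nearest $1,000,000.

$500,000,000

VaR as a fraction of value: z·σ = 2.576 × 3.057% = 7.87483%.
Position = $39,374,160 / 0.0787483 = $500,000,000.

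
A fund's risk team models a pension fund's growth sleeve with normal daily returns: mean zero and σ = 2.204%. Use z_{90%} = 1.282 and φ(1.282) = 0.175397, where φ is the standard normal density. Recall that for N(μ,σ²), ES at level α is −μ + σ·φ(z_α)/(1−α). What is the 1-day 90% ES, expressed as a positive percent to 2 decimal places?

Tail multiplier: φ(z)/(1−α) = 0.175397 / 0.1 = 1.754.
ES = 2.204% × 1.754 = 3.866%.

3.87%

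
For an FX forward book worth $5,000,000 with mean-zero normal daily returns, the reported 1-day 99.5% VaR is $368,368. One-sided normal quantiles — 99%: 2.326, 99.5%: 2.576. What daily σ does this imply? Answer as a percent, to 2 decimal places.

VaR as a fraction: $368,368 / $5,000,000 = 7.367%.
σ = VaR / z = 7.367% / 2.576 = 2.860%.

2.86%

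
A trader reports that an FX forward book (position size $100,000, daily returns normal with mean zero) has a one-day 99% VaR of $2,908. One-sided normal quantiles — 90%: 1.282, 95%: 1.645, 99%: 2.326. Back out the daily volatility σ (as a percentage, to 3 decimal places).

1.250%

VaR as a fraction: $2,908 / $100,000 = 2.908%.
σ = VaR / z = 2.908% / 2.326 = 1.250%.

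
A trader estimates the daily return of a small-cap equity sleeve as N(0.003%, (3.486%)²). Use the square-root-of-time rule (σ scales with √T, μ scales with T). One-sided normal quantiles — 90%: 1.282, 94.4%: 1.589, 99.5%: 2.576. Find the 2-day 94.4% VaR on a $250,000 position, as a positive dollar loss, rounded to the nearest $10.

$19,570

σ_{2d} = 3.486% × √2 = 4.930%; μ_{2d} = 2 × 0.003% = 0.006%.
VaR = −(0.006%) + 1.589 × 4.930% = 7.828%.
On $250,000: 0.07828 × $250,000 = $19,570.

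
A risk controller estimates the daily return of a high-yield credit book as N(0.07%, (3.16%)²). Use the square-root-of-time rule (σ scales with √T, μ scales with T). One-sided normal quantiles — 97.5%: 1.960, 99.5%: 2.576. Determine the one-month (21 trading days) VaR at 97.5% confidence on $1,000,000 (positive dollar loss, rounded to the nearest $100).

σ_{21d} = 3.16% × √21 = 14.481%; μ_{21d} = 21 × 0.07% = 1.470%.
VaR = −(1.470%) + 1.960 × 14.481% = 26.913%.
On $1,000,000: 0.26913 × $1,000,000 = $269,130.

$269,100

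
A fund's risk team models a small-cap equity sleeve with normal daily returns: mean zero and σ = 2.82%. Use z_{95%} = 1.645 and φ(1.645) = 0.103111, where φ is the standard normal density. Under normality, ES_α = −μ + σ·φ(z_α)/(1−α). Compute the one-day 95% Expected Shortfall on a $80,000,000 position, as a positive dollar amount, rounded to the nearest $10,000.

Tail multiplier: φ(z)/(1−α) = 0.103111 / 0.05 = 2.062.
ES = 2.82% × 2.062 = 5.815%.
On $80,000,000: 0.05815 × $80,000,000 = $4,652,000.

$4,650,000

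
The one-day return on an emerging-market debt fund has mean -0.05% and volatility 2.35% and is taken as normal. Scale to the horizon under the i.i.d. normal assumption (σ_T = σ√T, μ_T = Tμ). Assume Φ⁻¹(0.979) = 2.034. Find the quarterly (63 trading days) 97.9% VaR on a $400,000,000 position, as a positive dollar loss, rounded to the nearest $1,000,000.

$164,000,000

σ_{63d} = 2.35% × √63 = 18.653%; μ_{63d} = 63 × -0.05% = -3.150%.
VaR = −(-3.150%) + 2.034 × 18.653% = 41.090%.
On $400,000,000: 0.41090 × $400,000,000 = $164,360,000.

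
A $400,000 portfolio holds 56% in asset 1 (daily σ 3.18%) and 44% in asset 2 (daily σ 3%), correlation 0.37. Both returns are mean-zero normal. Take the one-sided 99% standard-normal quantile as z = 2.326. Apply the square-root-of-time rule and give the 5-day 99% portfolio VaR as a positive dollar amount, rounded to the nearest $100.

$53,700

σ_p = √(0.56²·3.18² + 0.44²·3² + 2·0.37·0.56·0.44·3.18·3) = 2.579%.
σ_{5d} = 2.579% × √5 = 5.767%.
VaR = 2.326 × 5.767% = 13.414%; on $400,000 that is $53,656.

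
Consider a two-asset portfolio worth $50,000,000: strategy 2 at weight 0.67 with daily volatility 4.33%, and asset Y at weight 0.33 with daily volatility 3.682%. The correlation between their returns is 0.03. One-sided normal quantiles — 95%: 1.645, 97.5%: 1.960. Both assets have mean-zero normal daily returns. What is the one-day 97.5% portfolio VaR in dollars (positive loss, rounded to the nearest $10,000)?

σ_p² = 0.67²·4.33² + 0.33²·3.682² + 2·0.03·0.67·0.33·4.33·3.682 = 10.1043 (%²).
σ_p = √10.1043 = 3.179%.
VaR = 1.960 × 3.179% = 6.231%; on $50,000,000 that is $3,115,500.

$3,120,000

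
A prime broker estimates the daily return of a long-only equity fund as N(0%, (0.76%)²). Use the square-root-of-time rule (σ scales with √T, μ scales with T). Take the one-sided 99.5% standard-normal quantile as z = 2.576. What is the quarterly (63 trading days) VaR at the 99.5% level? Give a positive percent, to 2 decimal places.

σ_{63d} = 0.76% × √63 = 6.032%.
VaR = 2.576 × 6.032% = 15.538%.

15.54%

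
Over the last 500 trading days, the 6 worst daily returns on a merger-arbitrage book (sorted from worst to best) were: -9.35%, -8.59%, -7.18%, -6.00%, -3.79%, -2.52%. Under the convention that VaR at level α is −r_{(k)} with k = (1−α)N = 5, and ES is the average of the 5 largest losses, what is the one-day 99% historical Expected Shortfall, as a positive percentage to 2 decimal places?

6.98%

The 5 worst returns sum to -34.91%.
ES = −(-34.91%) / 5 = 6.982% ≈ 6.98%.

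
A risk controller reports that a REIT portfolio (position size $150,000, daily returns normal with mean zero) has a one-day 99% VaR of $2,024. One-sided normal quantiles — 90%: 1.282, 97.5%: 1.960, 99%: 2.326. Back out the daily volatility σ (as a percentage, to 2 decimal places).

VaR as a fraction: $2,024 / $150,000 = 1.349%.
σ = VaR / z = 1.349% / 2.326 = 0.580%.

0.58%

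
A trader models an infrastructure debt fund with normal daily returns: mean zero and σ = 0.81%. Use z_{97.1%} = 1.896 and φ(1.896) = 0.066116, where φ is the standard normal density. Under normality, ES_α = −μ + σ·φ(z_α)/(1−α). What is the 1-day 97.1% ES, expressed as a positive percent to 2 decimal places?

Tail multiplier: φ(z)/(1−α) = 0.066116 / 0.029 = 2.280.
ES = 0.81% × 2.280 = 1.847%.

1.85%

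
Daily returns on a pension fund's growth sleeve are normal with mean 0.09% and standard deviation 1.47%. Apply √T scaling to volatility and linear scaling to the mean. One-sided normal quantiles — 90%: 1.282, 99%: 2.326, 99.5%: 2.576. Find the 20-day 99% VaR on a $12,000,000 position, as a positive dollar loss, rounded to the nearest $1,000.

$1,619,000

σ_{20d} = 1.47% × √20 = 6.574%; μ_{20d} = 20 × 0.09% = 1.800%.
VaR = −(1.800%) + 2.326 × 6.574% = 13.491%.
On $12,000,000: 0.13491 × $12,000,000 = $1,618,920.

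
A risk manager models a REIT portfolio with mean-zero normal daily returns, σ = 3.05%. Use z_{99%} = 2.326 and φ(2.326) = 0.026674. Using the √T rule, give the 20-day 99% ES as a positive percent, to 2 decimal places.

σ_{20d} = 3.05% × √20 = 13.640%.
ES multiplier = φ(z)/(1−α) = 0.026674/0.01 = 2.667.
ES = 13.640% × 2.667 = 36.378%.

36.38%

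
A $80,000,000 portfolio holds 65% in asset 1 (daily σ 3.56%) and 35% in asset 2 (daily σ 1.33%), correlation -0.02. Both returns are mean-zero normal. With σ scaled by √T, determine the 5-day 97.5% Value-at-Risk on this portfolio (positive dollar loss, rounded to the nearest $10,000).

$8,240,000

σ_p = √(0.65²·3.56² + 0.35²·1.33² + 2·-0.02·0.65·0.35·3.56·1.33) = 2.351%.
σ_{5d} = 2.351% × √5 = 5.257%.
z(97.5%) = 1.960.
VaR = 1.960 × 5.257% = 10.304%; on $80,000,000 that is $8,243,200.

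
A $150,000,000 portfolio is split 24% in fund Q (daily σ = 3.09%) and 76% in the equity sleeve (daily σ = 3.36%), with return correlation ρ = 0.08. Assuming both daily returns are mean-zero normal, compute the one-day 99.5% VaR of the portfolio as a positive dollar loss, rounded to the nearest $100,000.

σ_p² = 0.24²·3.09² + 0.76²·3.36² + 2·0.08·0.24·0.76·3.09·3.36 = 7.3738 (%²).
σ_p = √7.3738 = 2.715%.
At 99.5%, z = 2.576.
VaR = 2.576 × 2.715% = 6.994%; on $150,000,000 that is $10,491,000.

$10,500,000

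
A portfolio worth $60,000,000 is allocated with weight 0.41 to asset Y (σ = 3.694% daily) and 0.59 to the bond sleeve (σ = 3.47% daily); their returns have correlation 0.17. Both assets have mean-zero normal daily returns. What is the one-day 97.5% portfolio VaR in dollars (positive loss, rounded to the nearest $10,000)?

$3,230,000

σ_p² = 0.41²·3.694² + 0.59²·3.47² + 2·0.17·0.41·0.59·3.694·3.47 = 7.5395 (%²).
σ_p = √7.5395 = 2.746%.
At 97.5%, z = 1.960.
VaR = 1.960 × 2.746% = 5.382%; on $60,000,000 that is $3,229,200.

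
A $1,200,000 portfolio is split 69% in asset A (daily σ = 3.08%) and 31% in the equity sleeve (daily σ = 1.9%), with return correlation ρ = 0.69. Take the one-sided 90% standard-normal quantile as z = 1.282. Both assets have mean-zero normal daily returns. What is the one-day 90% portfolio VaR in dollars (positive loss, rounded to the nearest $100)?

$39,500

σ_p² = 0.69²·3.08² + 0.31²·1.9² + 2·0.69·0.69·0.31·3.08·1.9 = 6.5908 (%²).
σ_p = √6.5908 = 2.567%.
VaR = 1.282 × 2.567% = 3.291%; on $1,200,000 that is $39,492.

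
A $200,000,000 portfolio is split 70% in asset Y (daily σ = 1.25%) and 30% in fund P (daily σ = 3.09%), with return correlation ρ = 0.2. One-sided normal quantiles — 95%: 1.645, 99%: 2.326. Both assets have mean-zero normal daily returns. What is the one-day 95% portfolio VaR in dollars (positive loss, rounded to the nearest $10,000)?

σ_p² = 0.7²·1.25² + 0.3²·3.09² + 2·0.2·0.7·0.3·1.25·3.09 = 1.9494 (%²).
σ_p = √1.9494 = 1.396%.
VaR = 1.645 × 1.396% = 2.296%; on $200,000,000 that is $4,592,000.

$4,590,000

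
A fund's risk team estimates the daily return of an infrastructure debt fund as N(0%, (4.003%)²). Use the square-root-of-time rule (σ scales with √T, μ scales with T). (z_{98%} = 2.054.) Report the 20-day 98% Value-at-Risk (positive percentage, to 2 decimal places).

σ_{20d} = 4.003% × √20 = 17.902%.
VaR = 2.054 × 17.902% = 36.771%.

36.77%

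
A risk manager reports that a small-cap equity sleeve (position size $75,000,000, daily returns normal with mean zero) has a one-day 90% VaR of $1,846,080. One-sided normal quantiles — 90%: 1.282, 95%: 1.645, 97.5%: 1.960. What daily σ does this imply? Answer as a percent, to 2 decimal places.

1.92%

VaR as a fraction: $1,846,080 / $75,000,000 = 2.461%.
σ = VaR / z = 2.461% / 1.282 = 1.920%.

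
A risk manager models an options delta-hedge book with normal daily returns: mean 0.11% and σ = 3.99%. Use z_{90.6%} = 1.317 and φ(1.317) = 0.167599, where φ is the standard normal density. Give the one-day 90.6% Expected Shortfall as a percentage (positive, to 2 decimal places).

Tail multiplier: φ(z)/(1−α) = 0.167599 / 0.094 = 1.783.
ES = −(0.11%) + 3.99% × 1.783 = 7.004%.

7.00%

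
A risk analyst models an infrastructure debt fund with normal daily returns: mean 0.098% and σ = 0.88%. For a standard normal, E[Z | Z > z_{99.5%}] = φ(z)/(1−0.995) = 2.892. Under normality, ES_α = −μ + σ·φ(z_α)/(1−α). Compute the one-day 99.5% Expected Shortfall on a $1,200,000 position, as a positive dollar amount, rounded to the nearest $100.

$29,400

ES = −(0.098%) + 0.88% × 2.892 = 2.447%.
On $1,200,000: 0.02447 × $1,200,000 = $29,364.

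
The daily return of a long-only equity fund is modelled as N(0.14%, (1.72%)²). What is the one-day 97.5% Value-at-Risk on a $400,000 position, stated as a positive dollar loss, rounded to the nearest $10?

$12,920

At 97.5% one-sided, z = 1.960.
VaR = −μ + z·σ = −(0.14%) + 1.960 × 1.72% = 3.231%.
On $400,000: 0.03231 × $400,000 = $12,924.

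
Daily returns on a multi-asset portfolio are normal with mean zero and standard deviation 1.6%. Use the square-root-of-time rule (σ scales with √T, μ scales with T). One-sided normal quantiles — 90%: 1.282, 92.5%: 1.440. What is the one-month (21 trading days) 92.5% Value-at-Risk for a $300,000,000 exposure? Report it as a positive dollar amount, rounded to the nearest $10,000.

$31,670,000

σ_{21d} = 1.6% × √21 = 7.332%.
VaR = 1.440 × 7.332% = 10.558%.
On $300,000,000: 0.10558 × $300,000,000 = $31,674,000.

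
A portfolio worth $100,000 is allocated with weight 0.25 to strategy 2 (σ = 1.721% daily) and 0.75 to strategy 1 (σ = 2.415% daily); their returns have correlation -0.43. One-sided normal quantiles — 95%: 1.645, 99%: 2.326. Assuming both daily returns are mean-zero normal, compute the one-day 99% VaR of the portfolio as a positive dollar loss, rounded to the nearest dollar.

$3,889

σ_p² = 0.25²·1.721² + 0.75²·2.415² + 2·-0.43·0.25·0.75·1.721·2.415 = 2.7956 (%²).
σ_p = √2.7956 = 1.672%.
VaR = 2.326 × 1.672% = 3.889%; on $100,000 that is $3,889.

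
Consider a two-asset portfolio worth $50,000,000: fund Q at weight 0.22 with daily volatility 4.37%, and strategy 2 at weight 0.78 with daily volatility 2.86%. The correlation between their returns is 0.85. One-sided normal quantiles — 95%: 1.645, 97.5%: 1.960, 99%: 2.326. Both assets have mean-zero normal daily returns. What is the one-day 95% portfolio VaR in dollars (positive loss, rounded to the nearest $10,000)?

σ_p² = 0.22²·4.37² + 0.78²·2.86² + 2·0.85·0.22·0.78·4.37·2.86 = 9.5467 (%²).
σ_p = √9.5467 = 3.090%.
VaR = 1.645 × 3.090% = 5.083%; on $50,000,000 that is $2,541,500.

$2,540,000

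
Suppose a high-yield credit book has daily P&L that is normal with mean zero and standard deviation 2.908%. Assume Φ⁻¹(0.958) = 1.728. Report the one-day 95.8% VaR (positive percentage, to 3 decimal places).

5.025%

VaR = z·σ = 1.728 × 2.908% = 5.025%.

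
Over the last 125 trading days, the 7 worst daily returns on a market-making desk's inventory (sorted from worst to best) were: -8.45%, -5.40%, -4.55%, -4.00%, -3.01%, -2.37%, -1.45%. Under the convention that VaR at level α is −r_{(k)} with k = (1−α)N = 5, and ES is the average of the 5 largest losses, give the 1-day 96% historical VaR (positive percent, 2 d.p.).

3.01%

k = 5; the 5th lowest return is -3.01%, so VaR = 3.01%.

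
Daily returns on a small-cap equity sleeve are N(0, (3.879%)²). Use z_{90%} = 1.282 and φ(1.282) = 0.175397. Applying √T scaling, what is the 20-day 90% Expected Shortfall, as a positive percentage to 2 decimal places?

30.43%

σ_{20d} = 3.879% × √20 = 17.347%.
ES multiplier = φ(z)/(1−α) = 0.175397/0.1 = 1.754.
ES = 17.347% × 1.754 = 30.427%.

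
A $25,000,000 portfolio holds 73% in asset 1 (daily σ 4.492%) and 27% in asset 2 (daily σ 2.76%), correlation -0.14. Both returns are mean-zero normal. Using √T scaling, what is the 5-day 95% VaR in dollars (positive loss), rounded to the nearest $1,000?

σ_p = √(0.73²·4.492² + 0.27²·2.76² + 2·-0.14·0.73·0.27·4.492·2.76) = 3.259%.
σ_{5d} = 3.259% × √5 = 7.287%.
z(95%) = 1.645.
VaR = 1.645 × 7.287% = 11.987%; on $25,000,000 that is $2,996,750.

$2,997,000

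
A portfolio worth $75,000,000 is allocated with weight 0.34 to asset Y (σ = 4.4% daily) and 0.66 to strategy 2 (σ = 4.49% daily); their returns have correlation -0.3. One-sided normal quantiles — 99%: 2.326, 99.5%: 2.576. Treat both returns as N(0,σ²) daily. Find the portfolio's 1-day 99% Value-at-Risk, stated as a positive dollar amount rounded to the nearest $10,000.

$5,040,000

σ_p² = 0.34²·4.4² + 0.66²·4.49² + 2·-0.3·0.34·0.66·4.4·4.49 = 8.3598 (%²).
σ_p = √8.3598 = 2.891%.
VaR = 2.326 × 2.891% = 6.724%; on $75,000,000 that is $5,043,000.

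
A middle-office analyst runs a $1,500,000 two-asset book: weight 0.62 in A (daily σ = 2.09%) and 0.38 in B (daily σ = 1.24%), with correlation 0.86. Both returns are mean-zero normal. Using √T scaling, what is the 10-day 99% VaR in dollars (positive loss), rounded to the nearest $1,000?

σ_p = √(0.62²·2.09² + 0.38²·1.24² + 2·0.86·0.62·0.38·2.09·1.24) = 1.718%.
σ_{10d} = 1.718% × √10 = 5.433%.
z(99%) = 2.326.
VaR = 2.326 × 5.433% = 12.637%; on $1,500,000 that is $189,555.

$190,000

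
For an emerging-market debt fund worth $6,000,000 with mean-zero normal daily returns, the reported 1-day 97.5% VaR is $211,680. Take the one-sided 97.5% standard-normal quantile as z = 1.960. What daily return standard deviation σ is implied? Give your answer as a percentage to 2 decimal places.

1.80%

VaR as a fraction: $211,680 / $6,000,000 = 3.528%.
σ = VaR / z = 3.528% / 1.960 = 1.800%.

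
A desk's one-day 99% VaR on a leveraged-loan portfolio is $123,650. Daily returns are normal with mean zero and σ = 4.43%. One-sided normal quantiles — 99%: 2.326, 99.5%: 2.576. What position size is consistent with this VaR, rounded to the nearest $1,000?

$1,200,000

VaR as a fraction of value: z·σ = 2.326 × 4.43% = 10.3042%.
Position = $123,650 / 0.103042 = $1,199,998.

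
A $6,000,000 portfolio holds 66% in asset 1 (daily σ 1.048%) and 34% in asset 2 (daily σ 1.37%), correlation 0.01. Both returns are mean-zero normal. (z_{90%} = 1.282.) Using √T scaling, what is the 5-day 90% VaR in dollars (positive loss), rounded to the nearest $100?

σ_p = √(0.66²·1.048² + 0.34²·1.37² + 2·0.01·0.66·0.34·1.048·1.37) = 0.838%.
σ_{5d} = 0.838% × √5 = 1.874%.
VaR = 1.282 × 1.874% = 2.402%; on $6,000,000 that is $144,120.

$144,100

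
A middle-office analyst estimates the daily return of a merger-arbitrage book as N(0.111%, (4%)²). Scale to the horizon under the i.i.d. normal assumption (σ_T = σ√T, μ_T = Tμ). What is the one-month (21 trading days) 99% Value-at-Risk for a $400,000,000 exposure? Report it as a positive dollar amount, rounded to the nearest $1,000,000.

$161,000,000

At 99%, z = 2.326.
σ_{21d} = 4% × √21 = 18.330%; μ_{21d} = 21 × 0.111% = 2.331%.
VaR = −(2.331%) + 2.326 × 18.330% = 40.305%.
On $400,000,000: 0.40305 × $400,000,000 = $161,220,000.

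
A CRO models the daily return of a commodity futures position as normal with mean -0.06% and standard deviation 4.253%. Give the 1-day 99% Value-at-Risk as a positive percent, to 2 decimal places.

9.95%

At 99% one-sided, z = 2.326.
VaR = −μ + z·σ = −(-0.06%) + 2.326 × 4.253% = 9.952%.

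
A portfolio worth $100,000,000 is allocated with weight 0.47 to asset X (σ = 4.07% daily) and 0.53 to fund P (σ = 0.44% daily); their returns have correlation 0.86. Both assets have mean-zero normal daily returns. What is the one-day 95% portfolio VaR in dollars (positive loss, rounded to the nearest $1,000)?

$3,482,000

σ_p² = 0.47²·4.07² + 0.53²·0.44² + 2·0.86·0.47·0.53·4.07·0.44 = 4.4808 (%²).
σ_p = √4.4808 = 2.117%.
At 95%, z = 1.645.
VaR = 1.645 × 2.117% = 3.482%; on $100,000,000 that is $3,482,000.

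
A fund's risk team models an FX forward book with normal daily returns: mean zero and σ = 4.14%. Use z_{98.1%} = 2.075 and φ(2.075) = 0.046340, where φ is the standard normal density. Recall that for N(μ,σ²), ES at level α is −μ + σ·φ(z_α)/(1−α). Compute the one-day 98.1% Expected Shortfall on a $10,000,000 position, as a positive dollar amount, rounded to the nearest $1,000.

$1,010,000

Tail multiplier: φ(z)/(1−α) = 0.046340 / 0.019 = 2.439.
ES = 4.14% × 2.439 = 10.097%.
On $10,000,000: 0.10097 × $10,000,000 = $1,009,700.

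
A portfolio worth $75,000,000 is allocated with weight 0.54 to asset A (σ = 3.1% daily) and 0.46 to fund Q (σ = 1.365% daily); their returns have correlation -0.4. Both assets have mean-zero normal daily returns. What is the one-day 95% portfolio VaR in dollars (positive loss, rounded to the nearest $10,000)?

$1,890,000

σ_p² = 0.54²·3.1² + 0.46²·1.365² + 2·-0.4·0.54·0.46·3.1·1.365 = 2.3557 (%²).
σ_p = √2.3557 = 1.535%.
At 95%, z = 1.645.
VaR = 1.645 × 1.535% = 2.525%; on $75,000,000 that is $1,893,750.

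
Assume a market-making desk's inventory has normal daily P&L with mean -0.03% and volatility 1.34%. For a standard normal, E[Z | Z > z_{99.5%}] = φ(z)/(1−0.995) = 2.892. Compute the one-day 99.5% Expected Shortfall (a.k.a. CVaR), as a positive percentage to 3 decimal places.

ES = −(-0.03%) + 1.34% × 2.892 = 3.905%.

3.905%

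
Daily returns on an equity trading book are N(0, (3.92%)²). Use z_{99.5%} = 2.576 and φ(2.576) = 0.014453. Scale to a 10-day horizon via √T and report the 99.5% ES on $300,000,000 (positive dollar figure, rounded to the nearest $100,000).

σ_{10d} = 3.92% × √10 = 12.396%.
ES multiplier = φ(z)/(1−α) = 0.014453/0.005 = 2.891.
ES = 12.396% × 2.891 = 35.837%; on $300,000,000: $107,511,000.

$107,500,000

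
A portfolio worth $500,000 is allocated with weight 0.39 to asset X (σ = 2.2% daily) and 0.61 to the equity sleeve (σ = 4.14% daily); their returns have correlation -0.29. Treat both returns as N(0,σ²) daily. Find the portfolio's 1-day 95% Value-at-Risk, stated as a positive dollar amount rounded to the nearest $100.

$19,900

σ_p² = 0.39²·2.2² + 0.61²·4.14² + 2·-0.29·0.39·0.61·2.2·4.14 = 5.8571 (%²).
σ_p = √5.8571 = 2.420%.
At 95%, z = 1.645.
VaR = 1.645 × 2.420% = 3.981%; on $500,000 that is $19,905.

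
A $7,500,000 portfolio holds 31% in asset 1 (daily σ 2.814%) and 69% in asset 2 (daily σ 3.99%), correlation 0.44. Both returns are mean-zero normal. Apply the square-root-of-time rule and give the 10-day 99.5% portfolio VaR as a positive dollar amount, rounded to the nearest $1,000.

$1,975,000

σ_p = √(0.31²·2.814² + 0.69²·3.99² + 2·0.44·0.31·0.69·2.814·3.99) = 3.233%.
σ_{10d} = 3.233% × √10 = 10.224%.
z(99.5%) = 2.576.
VaR = 2.576 × 10.224% = 26.337%; on $7,500,000 that is $1,975,275.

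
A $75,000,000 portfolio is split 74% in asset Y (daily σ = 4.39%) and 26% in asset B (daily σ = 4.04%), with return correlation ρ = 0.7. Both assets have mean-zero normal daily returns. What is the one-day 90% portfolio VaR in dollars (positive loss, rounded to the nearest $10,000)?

$3,900,000

σ_p² = 0.74²·4.39² + 0.26²·4.04² + 2·0.7·0.74·0.26·4.39·4.04 = 16.4340 (%²).
σ_p = √16.4340 = 4.054%.
At 90%, z = 1.282.
VaR = 1.282 × 4.054% = 5.197%; on $75,000,000 that is $3,897,750.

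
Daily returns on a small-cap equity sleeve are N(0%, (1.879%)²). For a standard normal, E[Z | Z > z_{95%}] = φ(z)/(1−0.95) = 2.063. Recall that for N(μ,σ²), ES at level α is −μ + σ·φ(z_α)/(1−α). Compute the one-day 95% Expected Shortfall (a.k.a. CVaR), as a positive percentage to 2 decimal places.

3.88%

ES = 1.879% × 2.063 = 3.876%.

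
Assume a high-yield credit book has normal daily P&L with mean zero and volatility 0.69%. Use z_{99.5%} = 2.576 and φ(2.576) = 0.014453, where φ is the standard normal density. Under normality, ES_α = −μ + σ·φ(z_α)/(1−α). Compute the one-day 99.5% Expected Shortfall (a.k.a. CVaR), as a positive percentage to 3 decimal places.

1.995%

Tail multiplier: φ(z)/(1−α) = 0.014453 / 0.005 = 2.891.
ES = 0.69% × 2.891 = 1.995%.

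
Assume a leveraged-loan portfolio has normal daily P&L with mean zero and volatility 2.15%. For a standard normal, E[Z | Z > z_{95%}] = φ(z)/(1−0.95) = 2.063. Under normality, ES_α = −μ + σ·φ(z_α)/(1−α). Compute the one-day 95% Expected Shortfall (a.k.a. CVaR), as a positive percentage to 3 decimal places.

4.435%

ES = 2.15% × 2.063 = 4.435%.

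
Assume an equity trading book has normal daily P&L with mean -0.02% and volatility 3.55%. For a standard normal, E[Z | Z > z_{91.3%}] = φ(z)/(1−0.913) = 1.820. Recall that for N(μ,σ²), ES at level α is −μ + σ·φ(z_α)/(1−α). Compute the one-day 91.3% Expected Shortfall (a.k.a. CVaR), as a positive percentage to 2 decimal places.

ES = −(-0.02%) + 3.55% × 1.820 = 6.481%.

6.48%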